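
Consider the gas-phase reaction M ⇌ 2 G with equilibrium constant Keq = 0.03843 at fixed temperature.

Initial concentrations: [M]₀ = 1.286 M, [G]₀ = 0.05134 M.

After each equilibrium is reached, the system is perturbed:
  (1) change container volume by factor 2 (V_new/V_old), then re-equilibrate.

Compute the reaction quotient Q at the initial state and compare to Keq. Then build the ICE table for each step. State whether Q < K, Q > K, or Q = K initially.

Q₀ = 0.00205; Q < K (proceeds forward)

Q₀ = 0.00205 vs Keq = 0.03843 ⇒ Q<K, forward
Step 1:
                   M          G
  init         1.286    0.05134
  Δ         -0.08189     0.1638
  eq           1.204     0.2151
  solve Keq expr → x = 0.08189; check Q = 0.03843
Then change container volume by factor 2 (V_new/V_old).
Step 2:
                   M          G
  init        0.6021     0.1076
  Δ         -0.02094    0.04188
  eq          0.5811     0.1494
  solve Keq expr → x = 0.02094; check Q = 0.03843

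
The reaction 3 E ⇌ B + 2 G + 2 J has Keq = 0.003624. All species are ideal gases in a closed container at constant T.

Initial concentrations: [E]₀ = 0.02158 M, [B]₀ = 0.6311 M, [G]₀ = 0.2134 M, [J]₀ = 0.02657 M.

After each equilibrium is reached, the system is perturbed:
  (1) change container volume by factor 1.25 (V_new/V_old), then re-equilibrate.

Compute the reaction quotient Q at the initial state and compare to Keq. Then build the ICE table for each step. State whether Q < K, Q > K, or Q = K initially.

Q₀ = 2.019; Q > K (proceeds reverse)

Q₀ = 2.019 vs Keq = 0.003624 ⇒ Q>K, reverse
Step 1:
                    E           B           G           J
  Initial     0.02158      0.6311      0.2134     0.02657
  Change      0.03237    -0.01079    -0.02158    -0.02158
  Equil       0.05395      0.6203      0.1918    0.004993
  solve Keq expr → x = -0.01079; check Q = 0.003624
Then change container volume by factor 1.25 (V_new/V_old).
Step 2:
                    E           B           G           J
  Initial     0.04316      0.4962      0.1535    0.003994
  Change    -0.001159  3.8642e-04  7.7284e-04  7.7284e-04
  Equil         0.042      0.4966      0.1542    0.004767
  solve Keq expr → x = 3.8642e-04; check Q = 0.003624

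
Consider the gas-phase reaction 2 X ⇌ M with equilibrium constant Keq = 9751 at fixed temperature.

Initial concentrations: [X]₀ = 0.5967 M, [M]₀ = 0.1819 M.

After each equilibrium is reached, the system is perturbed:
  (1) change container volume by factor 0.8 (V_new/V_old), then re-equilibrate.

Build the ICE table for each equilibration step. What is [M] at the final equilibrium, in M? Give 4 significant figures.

Q₀ = 0.5109 vs Keq = 9751 ⇒ Q<K, forward
Step 1:
                  X         M
  I          0.5967    0.1819
  C         -0.5897    0.2949
  E        0.006992    0.4768
  solve Keq expr → x = 0.2949; check Q = 9751
Then change container volume by factor 0.8 (V_new/V_old).
Step 2:
                  X         M
  I         0.00874    0.5959
  C       -9.1974e-04 4.5987e-04
  E        0.007821    0.5964
  solve Keq expr → x = 4.5987e-04; check Q = 9751

[M]_eq = 0.5964 M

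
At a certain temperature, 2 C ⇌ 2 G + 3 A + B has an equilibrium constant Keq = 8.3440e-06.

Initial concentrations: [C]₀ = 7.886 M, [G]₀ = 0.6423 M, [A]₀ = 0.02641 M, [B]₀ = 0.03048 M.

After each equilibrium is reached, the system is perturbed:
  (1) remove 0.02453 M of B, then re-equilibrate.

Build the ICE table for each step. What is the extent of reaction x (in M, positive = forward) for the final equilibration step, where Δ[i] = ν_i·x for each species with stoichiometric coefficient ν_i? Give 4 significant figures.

Q₀ = 3.7246e-09 vs Keq = 8.3440e-06 ⇒ Q<K, forward
Step 1:
                    C           G           A           B
  init          7.886      0.6423     0.02641     0.03048
  Δ           -0.1228      0.1228      0.1842     0.06141
  eq            7.763      0.7651      0.2107     0.09189
  solve Keq expr → x = 0.06141; check Q = 8.3440e-06
Then remove 0.02453 M of B.
Step 2:
                    C           G           A           B
  init          7.763      0.7651      0.2107     0.06736
  Δ          -0.01014     0.01014      0.0152    0.005068
  eq            7.753      0.7753      0.2259     0.07243
  solve Keq expr → x = 0.005068; check Q = 8.3440e-06

x = 0.005068 M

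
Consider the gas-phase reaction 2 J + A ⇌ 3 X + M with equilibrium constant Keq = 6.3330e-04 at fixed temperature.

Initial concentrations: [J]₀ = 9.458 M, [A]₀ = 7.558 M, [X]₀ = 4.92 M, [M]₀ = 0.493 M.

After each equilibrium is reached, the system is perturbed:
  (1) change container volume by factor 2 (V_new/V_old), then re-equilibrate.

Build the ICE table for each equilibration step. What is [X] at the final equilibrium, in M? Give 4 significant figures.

[X]_eq = 1.758 M

Q₀ = 0.08684 vs Keq = 6.3330e-04 ⇒ Q>K, reverse
Step 1:
                  J         A         X         M
  Initial     9.458     7.558      4.92     0.493
  Change     0.9598    0.4799     -1.44   -0.4799
  Equil       10.42     8.038      3.48   0.01311
  solve Keq expr → x = -0.4799; check Q = 6.3330e-04
Then change container volume by factor 2 (V_new/V_old).
Step 2:
                  J         A         X         M
  Initial     5.209     4.019      1.74  0.006553
  Change   -0.01214 -0.006071   0.01821  0.006071
  Equil       5.197     4.013     1.758   0.01262
  solve Keq expr → x = 0.006071; check Q = 6.3330e-04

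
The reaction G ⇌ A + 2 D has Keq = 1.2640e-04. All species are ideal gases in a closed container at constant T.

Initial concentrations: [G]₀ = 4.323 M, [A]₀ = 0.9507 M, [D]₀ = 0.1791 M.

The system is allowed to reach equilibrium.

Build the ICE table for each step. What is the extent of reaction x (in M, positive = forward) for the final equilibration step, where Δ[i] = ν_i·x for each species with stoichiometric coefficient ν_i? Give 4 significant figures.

Q₀ = 0.007054 vs Keq = 1.2640e-04 ⇒ Q>K, reverse
Step 1:
                  G         A         D
  init        4.323    0.9507    0.1791
  Δ         0.07694  -0.07694   -0.1539
  eq            4.4    0.8738   0.02523
  solve Keq expr → x = -0.07694; check Q = 1.2640e-04

x = -0.07694 M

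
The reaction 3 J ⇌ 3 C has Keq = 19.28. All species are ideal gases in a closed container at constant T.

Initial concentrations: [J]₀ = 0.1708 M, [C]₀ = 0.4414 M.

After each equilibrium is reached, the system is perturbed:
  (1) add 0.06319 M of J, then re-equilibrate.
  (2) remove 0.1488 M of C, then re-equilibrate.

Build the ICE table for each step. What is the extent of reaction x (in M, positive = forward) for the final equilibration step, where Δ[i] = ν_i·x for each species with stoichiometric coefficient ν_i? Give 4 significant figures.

Q₀ = 17.26 vs Keq = 19.28 ⇒ Q<K, forward
Step 1:
                  J         C
  Initial    0.1708    0.4414
  Change  -0.004507  0.004507
  Equil      0.1663    0.4459
  solve Keq expr → x = 0.001502; check Q = 19.28
Then add 0.06319 M of J.
Step 2:
                  J         C
  Initial    0.2295    0.4459
  Change   -0.04603   0.04603
  Equil      0.1835    0.4919
  solve Keq expr → x = 0.01534; check Q = 19.28
Then remove 0.1488 M of C.
Step 3:
                  J         C
  Initial    0.1835    0.3431
  Change   -0.04042   0.04042
  Equil       0.143    0.3836
  solve Keq expr → x = 0.01347; check Q = 19.28

x = 0.01347 M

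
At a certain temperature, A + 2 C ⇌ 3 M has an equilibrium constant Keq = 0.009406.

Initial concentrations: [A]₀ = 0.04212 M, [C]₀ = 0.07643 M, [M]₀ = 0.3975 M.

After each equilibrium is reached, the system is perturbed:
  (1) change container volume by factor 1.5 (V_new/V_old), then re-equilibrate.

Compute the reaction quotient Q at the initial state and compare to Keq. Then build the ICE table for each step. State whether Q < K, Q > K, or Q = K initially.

Q₀ = 255.3 vs Keq = 0.009406 ⇒ Q>K, reverse
Step 1:
                    A           C           M
  Initial     0.04212     0.07643      0.3975
  Change       0.1152      0.2304     -0.3457
  Equil        0.1573      0.3069     0.05185
  solve Keq expr → x = -0.1152; check Q = 0.009406
Then change container volume by factor 1.5 (V_new/V_old).
Step 2:
                    A           C           M
  Initial      0.1049      0.2046     0.03456
  Change            0           0           0
  Equil        0.1049      0.2046     0.03456
  solve Keq expr → x = 0; check Q = 0.009406

Q₀ = 255.3; Q > K (proceeds reverse)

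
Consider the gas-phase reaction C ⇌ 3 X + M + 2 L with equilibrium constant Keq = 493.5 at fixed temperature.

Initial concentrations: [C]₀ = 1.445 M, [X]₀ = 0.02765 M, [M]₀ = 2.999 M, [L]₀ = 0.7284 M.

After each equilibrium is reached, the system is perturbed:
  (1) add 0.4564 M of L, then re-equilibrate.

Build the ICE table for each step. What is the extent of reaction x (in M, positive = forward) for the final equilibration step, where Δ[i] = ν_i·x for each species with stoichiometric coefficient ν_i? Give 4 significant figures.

x = -0.05065 M

Q₀ = 2.3277e-05 vs Keq = 493.5 ⇒ Q<K, forward
Step 1:
                  C         X         M         L
  init        1.445   0.02765     2.999    0.7284
  Δ         -0.8107     2.432    0.8107     1.621
  eq         0.6343      2.46      3.81      2.35
  solve Keq expr → x = 0.8107; check Q = 493.5
Then add 0.4564 M of L.
Step 2:
                  C         X         M         L
  init       0.6343      2.46      3.81     2.806
  Δ         0.05065   -0.1519  -0.05065   -0.1013
  eq          0.685     2.308     3.759     2.705
  solve Keq expr → x = -0.05065; check Q = 493.5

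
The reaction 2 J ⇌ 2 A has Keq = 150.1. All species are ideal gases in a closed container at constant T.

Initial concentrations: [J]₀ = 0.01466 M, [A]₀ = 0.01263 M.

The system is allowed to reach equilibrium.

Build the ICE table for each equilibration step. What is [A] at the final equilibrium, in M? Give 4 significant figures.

Q₀ = 0.7422 vs Keq = 150.1 ⇒ Q<K, forward
Step 1:
                  J         A
  init      0.01466   0.01263
  Δ         -0.0126    0.0126
  eq       0.002059   0.02523
  solve Keq expr → x = 0.0063; check Q = 150.1

[A]_eq = 0.02523 M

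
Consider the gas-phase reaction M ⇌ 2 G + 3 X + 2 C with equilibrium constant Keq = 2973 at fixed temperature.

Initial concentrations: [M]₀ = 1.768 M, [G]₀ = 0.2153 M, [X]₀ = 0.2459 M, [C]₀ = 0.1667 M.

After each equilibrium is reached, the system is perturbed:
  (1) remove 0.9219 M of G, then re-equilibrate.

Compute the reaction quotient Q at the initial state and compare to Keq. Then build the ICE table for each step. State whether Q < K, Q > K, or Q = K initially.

Q₀ = 1.0833e-05 vs Keq = 2973 ⇒ Q<K, forward
Step 1:
                  M         G         X         C
  init        1.768    0.2153    0.2459    0.1667
  Δ          -1.142     2.285     3.427     2.285
  eq         0.6257       2.5     3.673     2.451
  solve Keq expr → x = 1.142; check Q = 2973
Then remove 0.9219 M of G.
Step 2:
                  M         G         X         C
  init       0.6257     1.578     3.673     2.451
  Δ         -0.1145    0.2291    0.3436    0.2291
  eq         0.5112     1.807     4.016      2.68
  solve Keq expr → x = 0.1145; check Q = 2973

Q₀ = 1.0833e-05; Q < K (proceeds forward)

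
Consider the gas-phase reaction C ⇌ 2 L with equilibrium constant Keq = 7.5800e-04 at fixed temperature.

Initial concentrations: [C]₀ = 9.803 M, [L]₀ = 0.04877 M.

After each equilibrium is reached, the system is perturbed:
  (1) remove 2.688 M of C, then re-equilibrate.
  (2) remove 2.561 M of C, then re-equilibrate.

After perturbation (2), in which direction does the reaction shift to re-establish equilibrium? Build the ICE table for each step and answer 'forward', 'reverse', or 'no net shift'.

Q₀ = 2.4263e-04 vs Keq = 7.5800e-04 ⇒ Q<K, forward
Step 1:
                   C          L
  init         9.803    0.04877
  Δ         -0.01867    0.03735
  eq           9.784    0.08612
  solve Keq expr → x = 0.01867; check Q = 7.5800e-04
Then remove 2.688 M of C.
Step 2:
                   C          L
  init         7.096    0.08612
  Δ         0.006372   -0.01274
  eq           7.103    0.07337
  solve Keq expr → x = -0.006372; check Q = 7.5800e-04
Then remove 2.561 M of C.
Step 3:
                   C          L
  init         4.542    0.07337
  Δ         0.007327   -0.01465
  eq           4.549    0.05872
  solve Keq expr → x = -0.007327; check Q = 7.5800e-04

Direction: reverse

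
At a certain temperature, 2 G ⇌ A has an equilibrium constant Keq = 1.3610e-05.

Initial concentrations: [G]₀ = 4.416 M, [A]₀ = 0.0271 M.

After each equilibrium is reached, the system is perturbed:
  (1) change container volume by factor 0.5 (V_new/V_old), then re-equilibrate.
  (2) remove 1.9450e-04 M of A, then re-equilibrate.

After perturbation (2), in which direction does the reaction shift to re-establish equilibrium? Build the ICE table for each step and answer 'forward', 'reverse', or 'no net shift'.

Q₀ = 0.00139 vs Keq = 1.3610e-05 ⇒ Q>K, reverse
Step 1:
                   G          A
  init         4.416     0.0271
  Δ          0.05366   -0.02683
  eq            4.47 2.7190e-04
  solve Keq expr → x = -0.02683; check Q = 1.3610e-05
Then change container volume by factor 0.5 (V_new/V_old).
Step 2:
                   G          A
  init         8.939 5.4380e-04
  Δ        -0.001087 5.4353e-04
  eq           8.938   0.001087
  solve Keq expr → x = 5.4353e-04; check Q = 1.3610e-05
Then remove 1.9450e-04 M of A.
Step 3:
                   G          A
  init         8.938 8.9283e-04
  Δ       -3.8881e-04 1.9441e-04
  eq           8.938   0.001087
  solve Keq expr → x = 1.9441e-04; check Q = 1.3610e-05

Direction: forward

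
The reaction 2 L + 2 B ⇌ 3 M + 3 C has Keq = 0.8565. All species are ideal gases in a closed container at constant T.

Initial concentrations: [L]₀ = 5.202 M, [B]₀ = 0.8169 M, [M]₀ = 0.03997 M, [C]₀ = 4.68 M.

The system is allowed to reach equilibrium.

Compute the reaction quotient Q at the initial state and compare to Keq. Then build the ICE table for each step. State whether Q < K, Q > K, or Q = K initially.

Q₀ = 3.6246e-04; Q < K (proceeds forward)

Q₀ = 3.6246e-04 vs Keq = 0.8565 ⇒ Q<K, forward
Step 1:
                    L           B           M           C
  Initial       5.202      0.8169     0.03997        4.68
  Change      -0.2305     -0.2305      0.3457      0.3457
  Equil         4.972      0.5864      0.3857       5.026
  solve Keq expr → x = 0.1152; check Q = 0.8565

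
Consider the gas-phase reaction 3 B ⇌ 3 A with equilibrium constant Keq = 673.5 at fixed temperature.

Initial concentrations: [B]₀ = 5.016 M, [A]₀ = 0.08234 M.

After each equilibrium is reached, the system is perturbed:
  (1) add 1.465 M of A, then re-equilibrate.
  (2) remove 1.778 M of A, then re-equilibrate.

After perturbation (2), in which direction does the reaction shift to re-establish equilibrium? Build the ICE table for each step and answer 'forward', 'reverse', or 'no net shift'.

Direction: forward

Q₀ = 4.4234e-06 vs Keq = 673.5 ⇒ Q<K, forward
Step 1:
                  B         A
  init        5.016   0.08234
  Δ          -4.494     4.494
  eq         0.5221     4.576
  solve Keq expr → x = 1.498; check Q = 673.5
Then add 1.465 M of A.
Step 2:
                  B         A
  init       0.5221     6.041
  Δ            0.15     -0.15
  eq         0.6721     5.891
  solve Keq expr → x = -0.05001; check Q = 673.5
Then remove 1.778 M of A.
Step 3:
                  B         A
  init       0.6721     4.113
  Δ         -0.1821    0.1821
  eq           0.49     4.295
  solve Keq expr → x = 0.06069; check Q = 673.5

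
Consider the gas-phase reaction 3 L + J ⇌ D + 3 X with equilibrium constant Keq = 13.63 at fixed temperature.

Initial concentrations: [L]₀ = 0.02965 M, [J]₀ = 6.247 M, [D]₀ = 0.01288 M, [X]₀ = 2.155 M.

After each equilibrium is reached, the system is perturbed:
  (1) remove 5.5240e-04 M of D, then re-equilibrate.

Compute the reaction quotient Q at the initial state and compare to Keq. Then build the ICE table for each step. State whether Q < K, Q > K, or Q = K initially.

Q₀ = 791.6 vs Keq = 13.63 ⇒ Q>K, reverse
Step 1:
                  L         J         D         X
  Initial   0.02965     6.247   0.01288     2.155
  Change    0.03228   0.01076  -0.01076  -0.03228
  Equil     0.06193     6.258  0.002119     2.123
  solve Keq expr → x = -0.01076; check Q = 13.63
Then remove 5.5240e-04 M of D.
Step 2:
                  L         J         D         X
  Initial   0.06193     6.258  0.001566     2.123
  Change  -0.001265 -4.2156e-04 4.2156e-04  0.001265
  Equil     0.06067     6.257  0.001988     2.124
  solve Keq expr → x = 4.2156e-04; check Q = 13.63

Q₀ = 791.6; Q > K (proceeds reverse)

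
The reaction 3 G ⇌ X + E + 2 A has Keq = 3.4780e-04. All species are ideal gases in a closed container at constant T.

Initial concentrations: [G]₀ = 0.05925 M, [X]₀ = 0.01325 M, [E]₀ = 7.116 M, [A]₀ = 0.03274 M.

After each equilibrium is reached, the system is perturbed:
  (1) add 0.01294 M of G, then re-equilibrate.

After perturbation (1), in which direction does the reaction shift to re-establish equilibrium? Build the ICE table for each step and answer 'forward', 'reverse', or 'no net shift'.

Q₀ = 0.4859 vs Keq = 3.4780e-04 ⇒ Q>K, reverse
Step 1:
                    G           X           E           A
  init        0.05925     0.01325       7.116     0.03274
  Δ           0.03752    -0.01251    -0.01251    -0.02501
  eq          0.09677  7.4323e-04       7.103    0.007726
  solve Keq expr → x = -0.01251; check Q = 3.4780e-04
Then add 0.01294 M of G.
Step 2:
                    G           X           E           A
  init         0.1097  7.4323e-04       7.103    0.007726
  Δ       -6.3830e-04  2.1277e-04  2.1277e-04  4.2554e-04
  eq           0.1091  9.5600e-04       7.104    0.008152
  solve Keq expr → x = 2.1277e-04; check Q = 3.4780e-04

Direction: forward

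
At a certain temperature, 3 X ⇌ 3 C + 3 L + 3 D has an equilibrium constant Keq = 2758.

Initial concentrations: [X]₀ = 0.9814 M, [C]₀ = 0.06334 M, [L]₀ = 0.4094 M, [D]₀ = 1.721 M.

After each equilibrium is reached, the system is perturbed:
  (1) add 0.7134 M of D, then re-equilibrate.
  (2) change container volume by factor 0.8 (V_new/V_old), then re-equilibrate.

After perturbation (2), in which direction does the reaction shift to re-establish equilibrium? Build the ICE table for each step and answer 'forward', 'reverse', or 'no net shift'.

Q₀ = 9.4033e-05 vs Keq = 2758 ⇒ Q<K, forward
Step 1:
                    X           C           L           D
  Initial      0.9814     0.06334      0.4094       1.721
  Change      -0.7956      0.7956      0.7956      0.7956
  Equil        0.1858       0.859       1.205       2.517
  solve Keq expr → x = 0.2652; check Q = 2758
Then add 0.7134 M of D.
Step 2:
                    X           C           L           D
  Initial      0.1858       0.859       1.205        3.23
  Change      0.03427    -0.03427    -0.03427    -0.03427
  Equil          0.22      0.8247       1.171       3.196
  solve Keq expr → x = -0.01142; check Q = 2758
Then change container volume by factor 0.8 (V_new/V_old).
Step 3:
                    X           C           L           D
  Initial       0.275       1.031       1.463       3.995
  Change      0.08699    -0.08699    -0.08699    -0.08699
  Equil         0.362      0.9439       1.376       3.908
  solve Keq expr → x = -0.029; check Q = 2758

Direction: reverse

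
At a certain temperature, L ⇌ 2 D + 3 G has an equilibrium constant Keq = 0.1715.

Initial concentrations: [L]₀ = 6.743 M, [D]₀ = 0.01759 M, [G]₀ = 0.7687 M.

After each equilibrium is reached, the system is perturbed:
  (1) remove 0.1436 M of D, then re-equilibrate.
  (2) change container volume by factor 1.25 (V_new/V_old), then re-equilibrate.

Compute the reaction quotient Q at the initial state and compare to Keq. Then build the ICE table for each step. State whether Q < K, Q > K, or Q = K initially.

Q₀ = 2.0842e-05; Q < K (proceeds forward)

Q₀ = 2.0842e-05 vs Keq = 0.1715 ⇒ Q<K, forward
Step 1:
                   L          D          G
  init         6.743    0.01759     0.7687
  Δ          -0.2626     0.5253     0.7879
  eq            6.48     0.5428      1.557
  solve Keq expr → x = 0.2626; check Q = 0.1715
Then remove 0.1436 M of D.
Step 2:
                   L          D          G
  init          6.48     0.3992      1.557
  Δ         -0.04146    0.08293     0.1244
  eq           6.439     0.4822      1.681
  solve Keq expr → x = 0.04146; check Q = 0.1715
Then change container volume by factor 1.25 (V_new/V_old).
Step 3:
                   L          D          G
  init         5.151     0.3857      1.345
  Δ         -0.05732     0.1146      0.172
  eq           5.094     0.5004      1.517
  solve Keq expr → x = 0.05732; check Q = 0.1715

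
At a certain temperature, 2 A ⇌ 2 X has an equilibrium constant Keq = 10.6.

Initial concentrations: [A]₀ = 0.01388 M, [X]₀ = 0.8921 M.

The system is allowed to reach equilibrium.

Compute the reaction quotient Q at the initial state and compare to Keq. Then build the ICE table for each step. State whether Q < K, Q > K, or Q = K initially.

Q₀ = 4131; Q > K (proceeds reverse)

Q₀ = 4131 vs Keq = 10.6 ⇒ Q>K, reverse
Step 1:
                   A          X
  init       0.01388     0.8921
  Δ            0.199     -0.199
  eq          0.2129     0.6931
  solve Keq expr → x = -0.0995; check Q = 10.6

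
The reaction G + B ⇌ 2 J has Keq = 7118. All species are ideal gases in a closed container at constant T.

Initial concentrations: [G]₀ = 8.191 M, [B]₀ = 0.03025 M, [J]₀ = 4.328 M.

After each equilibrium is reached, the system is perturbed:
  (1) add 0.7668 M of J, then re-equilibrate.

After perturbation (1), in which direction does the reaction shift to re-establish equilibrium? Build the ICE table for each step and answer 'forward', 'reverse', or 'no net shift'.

Q₀ = 75.6 vs Keq = 7118 ⇒ Q<K, forward
Step 1:
                  G         B         J
  I           8.191   0.03025     4.328
  C        -0.02992  -0.02992   0.05984
  E           8.161 3.3143e-04     4.388
  solve Keq expr → x = 0.02992; check Q = 7118
Then add 0.7668 M of J.
Step 2:
                  G         B         J
  I           8.161 3.3143e-04     5.155
  C       1.2591e-04 1.2591e-04 -2.5182e-04
  E           8.161 4.5734e-04     5.154
  solve Keq expr → x = -1.2591e-04; check Q = 7118

Direction: reverse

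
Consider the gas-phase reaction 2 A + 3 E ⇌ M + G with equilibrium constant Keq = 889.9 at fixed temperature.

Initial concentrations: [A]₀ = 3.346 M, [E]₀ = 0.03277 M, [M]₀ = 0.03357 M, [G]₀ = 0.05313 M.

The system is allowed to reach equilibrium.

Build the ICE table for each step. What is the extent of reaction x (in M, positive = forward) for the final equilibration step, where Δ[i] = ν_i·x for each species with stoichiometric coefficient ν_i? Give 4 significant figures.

Q₀ = 4.527 vs Keq = 889.9 ⇒ Q<K, forward
Step 1:
                  A         E         M         G
  init        3.346   0.03277   0.03357   0.05313
  Δ        -0.01756  -0.02634   0.00878   0.00878
  eq          3.328  0.006431   0.04235   0.06191
  solve Keq expr → x = 0.00878; check Q = 889.9

x = 0.00878 M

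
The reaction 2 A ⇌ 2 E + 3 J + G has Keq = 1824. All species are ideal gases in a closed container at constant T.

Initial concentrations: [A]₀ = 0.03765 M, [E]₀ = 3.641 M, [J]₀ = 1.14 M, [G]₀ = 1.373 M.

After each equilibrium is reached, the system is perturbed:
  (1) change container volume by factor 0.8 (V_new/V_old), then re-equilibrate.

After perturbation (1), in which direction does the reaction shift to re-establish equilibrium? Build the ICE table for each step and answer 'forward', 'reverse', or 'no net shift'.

Q₀ = 1.9024e+04 vs Keq = 1824 ⇒ Q>K, reverse
Step 1:
                  A         E         J         G
  I         0.03765     3.641      1.14     1.373
  C         0.06542  -0.06542  -0.09814  -0.03271
  E          0.1031     3.576     1.042      1.34
  solve Keq expr → x = -0.03271; check Q = 1824
Then change container volume by factor 0.8 (V_new/V_old).
Step 2:
                  A         E         J         G
  I          0.1288     4.469     1.302     1.675
  C         0.05137  -0.05137  -0.07705  -0.02568
  E          0.1802     4.418     1.225      1.65
  solve Keq expr → x = -0.02568; check Q = 1824

Direction: reverse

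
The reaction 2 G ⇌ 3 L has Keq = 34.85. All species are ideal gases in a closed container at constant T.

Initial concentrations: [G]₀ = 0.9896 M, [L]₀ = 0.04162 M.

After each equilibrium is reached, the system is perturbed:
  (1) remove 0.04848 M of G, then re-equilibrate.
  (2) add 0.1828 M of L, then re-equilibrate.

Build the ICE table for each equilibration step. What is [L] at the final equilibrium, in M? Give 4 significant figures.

Q₀ = 7.3618e-05 vs Keq = 34.85 ⇒ Q<K, forward
Step 1:
                    G           L
  I            0.9896     0.04162
  C           -0.7685       1.153
  E            0.2211       1.194
  solve Keq expr → x = 0.3842; check Q = 34.85
Then remove 0.04848 M of G.
Step 2:
                    G           L
  I            0.1726       1.194
  C           0.03433     -0.0515
  E             0.207       1.143
  solve Keq expr → x = -0.01717; check Q = 34.85
Then add 0.1828 M of L.
Step 3:
                    G           L
  I             0.207       1.326
  C           0.03597    -0.05395
  E            0.2429       1.272
  solve Keq expr → x = -0.01798; check Q = 34.85

[L]_eq = 1.272 M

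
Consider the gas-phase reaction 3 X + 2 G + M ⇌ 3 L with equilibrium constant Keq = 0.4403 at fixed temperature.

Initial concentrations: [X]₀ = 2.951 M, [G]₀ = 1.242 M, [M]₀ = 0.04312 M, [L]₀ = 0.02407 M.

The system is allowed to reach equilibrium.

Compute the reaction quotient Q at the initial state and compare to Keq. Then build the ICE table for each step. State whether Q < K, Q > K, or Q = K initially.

Q₀ = 8.1583e-06 vs Keq = 0.4403 ⇒ Q<K, forward
Step 1:
                  X         G         M         L
  init        2.951     1.242   0.04312   0.02407
  Δ         -0.1286   -0.0857  -0.04285    0.1286
  eq          2.822     1.156 2.6860e-04    0.1526
  solve Keq expr → x = 0.04285; check Q = 0.4403

Q₀ = 8.1583e-06; Q < K (proceeds forward)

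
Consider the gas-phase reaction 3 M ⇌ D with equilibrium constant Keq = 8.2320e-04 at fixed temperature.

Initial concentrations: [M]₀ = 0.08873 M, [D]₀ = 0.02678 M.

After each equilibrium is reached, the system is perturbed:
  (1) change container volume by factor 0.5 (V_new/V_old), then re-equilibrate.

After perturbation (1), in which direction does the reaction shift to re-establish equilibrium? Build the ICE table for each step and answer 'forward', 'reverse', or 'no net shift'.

Direction: forward

Q₀ = 38.34 vs Keq = 8.2320e-04 ⇒ Q>K, reverse
Step 1:
                   M          D
  init       0.08873    0.02678
  Δ          0.08033   -0.02678
  eq          0.1691 3.9775e-06
  solve Keq expr → x = -0.02678; check Q = 8.2320e-04
Then change container volume by factor 0.5 (V_new/V_old).
Step 2:
                   M          D
  init        0.3381 7.9551e-06
  Δ       -7.1535e-05 2.3845e-05
  eq           0.338 3.1800e-05
  solve Keq expr → x = 2.3845e-05; check Q = 8.2320e-04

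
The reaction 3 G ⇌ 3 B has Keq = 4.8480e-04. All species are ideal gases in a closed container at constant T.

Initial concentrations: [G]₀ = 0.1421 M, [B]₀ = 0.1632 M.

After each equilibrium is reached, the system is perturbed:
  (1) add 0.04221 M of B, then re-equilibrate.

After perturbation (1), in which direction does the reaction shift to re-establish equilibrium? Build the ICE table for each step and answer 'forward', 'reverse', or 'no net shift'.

Q₀ = 1.515 vs Keq = 4.8480e-04 ⇒ Q>K, reverse
Step 1:
                    G           B
  I            0.1421      0.1632
  C             0.141      -0.141
  E            0.2831     0.02224
  solve Keq expr → x = -0.04699; check Q = 4.8480e-04
Then add 0.04221 M of B.
Step 2:
                    G           B
  I            0.2831     0.06445
  C           0.03914    -0.03914
  E            0.3222     0.02531
  solve Keq expr → x = -0.01305; check Q = 4.8480e-04

Direction: reverse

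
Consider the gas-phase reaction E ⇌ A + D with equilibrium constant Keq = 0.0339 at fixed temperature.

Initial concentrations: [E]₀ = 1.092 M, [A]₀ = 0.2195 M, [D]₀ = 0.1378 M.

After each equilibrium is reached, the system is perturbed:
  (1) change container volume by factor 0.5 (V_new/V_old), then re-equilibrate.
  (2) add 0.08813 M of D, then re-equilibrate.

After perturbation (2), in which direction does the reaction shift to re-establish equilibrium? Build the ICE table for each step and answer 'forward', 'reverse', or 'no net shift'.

Direction: reverse

Q₀ = 0.0277 vs Keq = 0.0339 ⇒ Q<K, forward
Step 1:
                   E          A          D
  Initial      1.092     0.2195     0.1378
  Change    -0.01661    0.01661    0.01661
  Equil        1.075     0.2361     0.1544
  solve Keq expr → x = 0.01661; check Q = 0.0339
Then change container volume by factor 0.5 (V_new/V_old).
Step 2:
                   E          A          D
  Initial      2.151     0.4722     0.3088
  Change      0.1023    -0.1023    -0.1023
  Equil        2.253     0.3699     0.2065
  solve Keq expr → x = -0.1023; check Q = 0.0339
Then add 0.08813 M of D.
Step 3:
                   E          A          D
  Initial      2.253     0.3699     0.2946
  Change      0.0503    -0.0503    -0.0503
  Equil        2.303     0.3196     0.2443
  solve Keq expr → x = -0.0503; check Q = 0.0339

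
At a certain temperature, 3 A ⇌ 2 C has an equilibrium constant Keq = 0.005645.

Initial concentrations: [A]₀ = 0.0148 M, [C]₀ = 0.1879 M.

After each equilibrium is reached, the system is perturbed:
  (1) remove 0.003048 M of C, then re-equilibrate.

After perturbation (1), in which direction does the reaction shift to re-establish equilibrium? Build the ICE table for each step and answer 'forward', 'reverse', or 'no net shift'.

Direction: forward

Q₀ = 1.0891e+04 vs Keq = 0.005645 ⇒ Q>K, reverse
Step 1:
                    A           C
  init         0.0148      0.1879
  Δ            0.2652     -0.1768
  eq             0.28     0.01113
  solve Keq expr → x = -0.08839; check Q = 0.005645
Then remove 0.003048 M of C.
Step 2:
                    A           C
  init           0.28    0.008081
  Δ         -0.004198    0.002799
  eq           0.2758     0.01088
  solve Keq expr → x = 0.001399; check Q = 0.005645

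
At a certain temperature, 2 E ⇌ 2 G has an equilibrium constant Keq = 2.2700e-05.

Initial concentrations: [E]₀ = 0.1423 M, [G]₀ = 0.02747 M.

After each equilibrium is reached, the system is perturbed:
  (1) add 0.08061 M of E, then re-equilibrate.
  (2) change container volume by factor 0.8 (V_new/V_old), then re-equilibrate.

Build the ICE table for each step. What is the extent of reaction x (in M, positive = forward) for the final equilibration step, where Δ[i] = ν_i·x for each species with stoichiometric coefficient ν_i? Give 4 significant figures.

x = 0 M

Q₀ = 0.03727 vs Keq = 2.2700e-05 ⇒ Q>K, reverse
Step 1:
                  E         G
  Initial    0.1423   0.02747
  Change    0.02666  -0.02666
  Equil       0.169 8.0503e-04
  solve Keq expr → x = -0.01333; check Q = 2.2700e-05
Then add 0.08061 M of E.
Step 2:
                  E         G
  Initial    0.2496 8.0503e-04
  Change  -3.8224e-04 3.8224e-04
  Equil      0.2492  0.001187
  solve Keq expr → x = 1.9112e-04; check Q = 2.2700e-05
Then change container volume by factor 0.8 (V_new/V_old).
Step 3:
                  E         G
  Initial    0.3115  0.001484
  Change          0         0
  Equil      0.3115  0.001484
  solve Keq expr → x = 0; check Q = 2.2700e-05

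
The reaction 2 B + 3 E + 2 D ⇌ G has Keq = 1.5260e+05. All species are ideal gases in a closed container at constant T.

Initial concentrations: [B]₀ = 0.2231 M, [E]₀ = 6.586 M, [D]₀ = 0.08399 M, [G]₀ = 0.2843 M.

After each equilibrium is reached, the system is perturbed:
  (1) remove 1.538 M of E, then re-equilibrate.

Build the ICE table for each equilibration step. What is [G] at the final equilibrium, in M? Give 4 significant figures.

[G]_eq = 0.3258 M

Q₀ = 2.834 vs Keq = 1.5260e+05 ⇒ Q<K, forward
Step 1:
                   B          E          D          G
  init        0.2231      6.586    0.08399     0.2843
  Δ         -0.08335     -0.125   -0.08335    0.04168
  eq          0.1397      6.461 6.3684e-04      0.326
  solve Keq expr → x = 0.04168; check Q = 1.5260e+05
Then remove 1.538 M of E.
Step 2:
                   B          E          D          G
  init        0.1397      4.923 6.3684e-04      0.326
  Δ       3.1811e-04 4.7716e-04 3.1811e-04 -1.5905e-04
  eq          0.1401      4.923 9.5494e-04     0.3258
  solve Keq expr → x = -1.5905e-04; check Q = 1.5260e+05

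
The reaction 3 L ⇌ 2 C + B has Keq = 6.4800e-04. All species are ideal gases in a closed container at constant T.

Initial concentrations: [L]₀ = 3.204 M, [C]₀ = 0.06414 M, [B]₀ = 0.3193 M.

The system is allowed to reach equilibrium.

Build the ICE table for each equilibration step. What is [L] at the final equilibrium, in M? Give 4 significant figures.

[L]_eq = 2.986 M

Q₀ = 3.9937e-05 vs Keq = 6.4800e-04 ⇒ Q<K, forward
Step 1:
                  L         C         B
  I           3.204   0.06414    0.3193
  C         -0.2184    0.1456   0.07279
  E           2.986    0.2097    0.3921
  solve Keq expr → x = 0.07279; check Q = 6.4800e-04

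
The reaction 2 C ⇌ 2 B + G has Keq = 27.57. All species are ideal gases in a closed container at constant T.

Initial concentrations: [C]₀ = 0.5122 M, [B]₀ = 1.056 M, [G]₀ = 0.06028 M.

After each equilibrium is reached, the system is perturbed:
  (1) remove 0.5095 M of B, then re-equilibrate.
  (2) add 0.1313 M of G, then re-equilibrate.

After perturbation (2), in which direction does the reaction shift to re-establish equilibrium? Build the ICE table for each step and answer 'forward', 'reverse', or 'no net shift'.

Q₀ = 0.2562 vs Keq = 27.57 ⇒ Q<K, forward
Step 1:
                   C          B          G
  I           0.5122      1.056    0.06028
  C          -0.3762     0.3762     0.1881
  E            0.136      1.432     0.2484
  solve Keq expr → x = 0.1881; check Q = 27.57
Then remove 0.5095 M of B.
Step 2:
                   C          B          G
  I            0.136     0.9227     0.2484
  C         -0.04081    0.04081     0.0204
  E          0.09514     0.9636     0.2688
  solve Keq expr → x = 0.0204; check Q = 27.57
Then add 0.1313 M of G.
Step 3:
                   C          B          G
  I          0.09514     0.9636     0.4001
  C          0.01756   -0.01756   -0.00878
  E           0.1127      0.946     0.3913
  solve Keq expr → x = -0.00878; check Q = 27.57

Direction: reverse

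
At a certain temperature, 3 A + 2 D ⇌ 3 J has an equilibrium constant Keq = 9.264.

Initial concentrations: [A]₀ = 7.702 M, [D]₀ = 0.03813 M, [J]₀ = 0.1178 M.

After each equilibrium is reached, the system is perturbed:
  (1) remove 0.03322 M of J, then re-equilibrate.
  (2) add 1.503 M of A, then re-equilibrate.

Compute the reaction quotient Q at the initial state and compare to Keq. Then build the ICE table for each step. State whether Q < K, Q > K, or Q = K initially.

Q₀ = 0.002461; Q < K (proceeds forward)

Q₀ = 0.002461 vs Keq = 9.264 ⇒ Q<K, forward
Step 1:
                    A           D           J
  init          7.702     0.03813      0.1178
  Δ          -0.05551    -0.03701     0.05551
  eq            7.646    0.001121      0.1733
  solve Keq expr → x = 0.0185; check Q = 9.264
Then remove 0.03322 M of J.
Step 2:
                    A           D           J
  init          7.646    0.001121      0.1401
  Δ       -4.5349e-04 -3.0233e-04  4.5349e-04
  eq            7.646  8.1880e-04      0.1405
  solve Keq expr → x = 1.5116e-04; check Q = 9.264
Then add 1.503 M of A.
Step 3:
                    A           D           J
  init          9.149  8.1880e-04      0.1405
  Δ       -2.8694e-04 -1.9129e-04  2.8694e-04
  eq            9.149  6.2751e-04      0.1408
  solve Keq expr → x = 9.5647e-05; check Q = 9.264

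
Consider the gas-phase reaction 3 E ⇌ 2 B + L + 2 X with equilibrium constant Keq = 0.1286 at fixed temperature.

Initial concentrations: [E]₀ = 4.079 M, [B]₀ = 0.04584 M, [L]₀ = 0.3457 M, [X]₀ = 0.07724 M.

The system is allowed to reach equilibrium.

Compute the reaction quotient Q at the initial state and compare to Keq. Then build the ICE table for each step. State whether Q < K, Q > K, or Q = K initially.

Q₀ = 6.3858e-08; Q < K (proceeds forward)

Q₀ = 6.3858e-08 vs Keq = 0.1286 ⇒ Q<K, forward
Step 1:
                   E          B          L          X
  I            4.079    0.04584     0.3457    0.07724
  C           -1.682      1.121     0.5605      1.121
  E            2.397      1.167     0.9062      1.198
  solve Keq expr → x = 0.5605; check Q = 0.1286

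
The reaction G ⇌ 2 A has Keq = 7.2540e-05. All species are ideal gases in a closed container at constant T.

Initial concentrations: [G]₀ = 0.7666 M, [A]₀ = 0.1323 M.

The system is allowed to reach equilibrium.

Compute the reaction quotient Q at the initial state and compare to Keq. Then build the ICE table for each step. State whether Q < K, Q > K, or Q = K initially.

Q₀ = 0.02283 vs Keq = 7.2540e-05 ⇒ Q>K, reverse
Step 1:
                   G          A
  init        0.7666     0.1323
  Δ          0.06227    -0.1245
  eq          0.8289   0.007754
  solve Keq expr → x = -0.06227; check Q = 7.2540e-05

Q₀ = 0.02283; Q > K (proceeds reverse)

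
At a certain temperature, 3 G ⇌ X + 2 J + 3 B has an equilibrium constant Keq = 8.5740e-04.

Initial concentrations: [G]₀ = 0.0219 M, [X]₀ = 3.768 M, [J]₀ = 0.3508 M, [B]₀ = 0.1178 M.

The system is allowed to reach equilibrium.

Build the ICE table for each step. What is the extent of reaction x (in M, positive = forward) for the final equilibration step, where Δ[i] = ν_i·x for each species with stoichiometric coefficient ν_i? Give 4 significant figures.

x = -0.03348 M

Q₀ = 72.17 vs Keq = 8.5740e-04 ⇒ Q>K, reverse
Step 1:
                  G         X         J         B
  init       0.0219     3.768    0.3508    0.1178
  Δ          0.1005  -0.03348  -0.06697   -0.1005
  eq         0.1224     3.735    0.2838   0.01735
  solve Keq expr → x = -0.03348; check Q = 8.5740e-04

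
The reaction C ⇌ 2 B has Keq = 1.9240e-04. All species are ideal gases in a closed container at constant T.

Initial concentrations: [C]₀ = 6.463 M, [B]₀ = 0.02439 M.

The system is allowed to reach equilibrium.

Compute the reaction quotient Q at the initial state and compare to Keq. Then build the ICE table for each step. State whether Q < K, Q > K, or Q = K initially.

Q₀ = 9.2043e-05; Q < K (proceeds forward)

Q₀ = 9.2043e-05 vs Keq = 1.9240e-04 ⇒ Q<K, forward
Step 1:
                  C         B
  init        6.463   0.02439
  Δ       -0.005429   0.01086
  eq          6.458   0.03525
  solve Keq expr → x = 0.005429; check Q = 1.9240e-04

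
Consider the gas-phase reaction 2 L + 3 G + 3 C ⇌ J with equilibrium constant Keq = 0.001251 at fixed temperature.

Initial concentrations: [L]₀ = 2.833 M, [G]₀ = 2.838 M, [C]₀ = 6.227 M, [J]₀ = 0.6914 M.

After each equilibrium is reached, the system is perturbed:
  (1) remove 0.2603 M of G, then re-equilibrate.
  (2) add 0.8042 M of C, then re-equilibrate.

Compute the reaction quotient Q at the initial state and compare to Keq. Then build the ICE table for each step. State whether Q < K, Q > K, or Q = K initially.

Q₀ = 1.5609e-05; Q < K (proceeds forward)

Q₀ = 1.5609e-05 vs Keq = 0.001251 ⇒ Q<K, forward
Step 1:
                    L           G           C           J
  I             2.833       2.838       6.227      0.6914
  C           -0.9803      -1.471      -1.471      0.4902
  E             1.853       1.367       4.756       1.182
  solve Keq expr → x = 0.4902; check Q = 0.001251
Then remove 0.2603 M of G.
Step 2:
                    L           G           C           J
  I             1.853       1.107       4.756       1.182
  C            0.1018      0.1527      0.1527     -0.0509
  E             1.954        1.26       4.909       1.131
  solve Keq expr → x = -0.0509; check Q = 0.001251
Then add 0.8042 M of C.
Step 3:
                    L           G           C           J
  I             1.954        1.26       5.713       1.131
  C          -0.07564     -0.1135     -0.1135     0.03782
  E             1.879       1.146         5.6       1.168
  solve Keq expr → x = 0.03782; check Q = 0.001251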